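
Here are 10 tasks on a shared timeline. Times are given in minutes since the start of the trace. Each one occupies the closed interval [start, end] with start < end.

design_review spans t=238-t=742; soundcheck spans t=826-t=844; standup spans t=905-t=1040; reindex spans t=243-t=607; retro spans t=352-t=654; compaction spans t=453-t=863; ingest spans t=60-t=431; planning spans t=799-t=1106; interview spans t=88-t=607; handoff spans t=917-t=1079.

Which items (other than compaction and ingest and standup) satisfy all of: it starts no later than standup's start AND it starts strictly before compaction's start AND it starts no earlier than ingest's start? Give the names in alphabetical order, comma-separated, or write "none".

Conditions: its start is no later than standup's start (X.start <= t=905) AND its start is strictly before compaction's start (X.start < t=453) AND its start is no earlier than ingest's start (X.start >= t=60).
design_review: start t=238 <= t=905? ✓; start t=238 < t=453? ✓; start t=238 >= t=60? ✓ → yes.
handoff: start t=917 <= t=905? ✗; start t=917 < t=453? ✗; start t=917 >= t=60? ✓ → no.
interview: start t=88 <= t=905? ✓; start t=88 < t=453? ✓; start t=88 >= t=60? ✓ → yes.
planning: start t=799 <= t=905? ✓; start t=799 < t=453? ✗; start t=799 >= t=60? ✓ → no.
reindex: start t=243 <= t=905? ✓; start t=243 < t=453? ✓; start t=243 >= t=60? ✓ → yes.
retro: start t=352 <= t=905? ✓; start t=352 < t=453? ✓; start t=352 >= t=60? ✓ → yes.
soundcheck: start t=826 <= t=905? ✓; start t=826 < t=453? ✗; start t=826 >= t=60? ✓ → no.
Result: design_review, interview, reindex, retro.

design_review, interview, reindex, retro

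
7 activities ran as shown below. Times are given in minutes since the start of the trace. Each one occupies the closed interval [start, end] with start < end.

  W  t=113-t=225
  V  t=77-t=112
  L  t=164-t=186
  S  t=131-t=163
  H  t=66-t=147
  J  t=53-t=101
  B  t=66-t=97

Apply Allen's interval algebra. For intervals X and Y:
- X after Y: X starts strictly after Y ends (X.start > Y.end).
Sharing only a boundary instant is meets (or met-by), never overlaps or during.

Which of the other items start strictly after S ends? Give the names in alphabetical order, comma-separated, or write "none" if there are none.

Target S = [t=131, t=163].
B [t=66, t=97] → before → no.
H [t=66, t=147] → overlaps → no.
J [t=53, t=101] → before → no.
L [t=164, t=186] → after → yes.
V [t=77, t=112] → before → no.
W [t=113, t=225] → contains → no.
Result: L.

L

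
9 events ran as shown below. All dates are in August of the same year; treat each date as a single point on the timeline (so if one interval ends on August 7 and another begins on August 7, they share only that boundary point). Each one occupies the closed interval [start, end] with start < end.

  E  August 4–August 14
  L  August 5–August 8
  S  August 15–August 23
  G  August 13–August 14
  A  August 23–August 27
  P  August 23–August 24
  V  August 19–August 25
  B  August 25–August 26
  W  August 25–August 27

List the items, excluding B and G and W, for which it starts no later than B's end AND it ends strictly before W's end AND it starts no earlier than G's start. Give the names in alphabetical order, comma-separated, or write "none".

P, S, V

Conditions: its start is no later than B's end (X.start <= August 26) AND its end is strictly before W's end (X.end < August 27) AND its start is no earlier than G's start (X.start >= August 13).
A: start August 23 <= August 26? ✓; end August 27 < August 27? ✗; start August 23 >= August 13? ✓ → no.
E: start August 4 <= August 26? ✓; end August 14 < August 27? ✓; start August 4 >= August 13? ✗ → no.
L: start August 5 <= August 26? ✓; end August 8 < August 27? ✓; start August 5 >= August 13? ✗ → no.
P: start August 23 <= August 26? ✓; end August 24 < August 27? ✓; start August 23 >= August 13? ✓ → yes.
S: start August 15 <= August 26? ✓; end August 23 < August 27? ✓; start August 15 >= August 13? ✓ → yes.
V: start August 19 <= August 26? ✓; end August 25 < August 27? ✓; start August 19 >= August 13? ✓ → yes.
Result: P, S, V.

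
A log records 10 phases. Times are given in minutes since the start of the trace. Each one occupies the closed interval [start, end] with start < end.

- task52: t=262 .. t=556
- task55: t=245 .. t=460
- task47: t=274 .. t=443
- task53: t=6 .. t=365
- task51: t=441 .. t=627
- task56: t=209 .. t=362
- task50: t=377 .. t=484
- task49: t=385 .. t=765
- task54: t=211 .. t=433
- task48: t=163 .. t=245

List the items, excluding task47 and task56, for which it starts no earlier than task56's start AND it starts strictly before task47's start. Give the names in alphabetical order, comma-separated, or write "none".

task52, task54, task55

Conditions: its start is no earlier than task56's start (X.start >= t=209) AND its start is strictly before task47's start (X.start < t=274).
task48: start t=163 >= t=209? ✗; start t=163 < t=274? ✓ → no.
task49: start t=385 >= t=209? ✓; start t=385 < t=274? ✗ → no.
task50: start t=377 >= t=209? ✓; start t=377 < t=274? ✗ → no.
task51: start t=441 >= t=209? ✓; start t=441 < t=274? ✗ → no.
task52: start t=262 >= t=209? ✓; start t=262 < t=274? ✓ → yes.
task53: start t=6 >= t=209? ✗; start t=6 < t=274? ✓ → no.
task54: start t=211 >= t=209? ✓; start t=211 < t=274? ✓ → yes.
task55: start t=245 >= t=209? ✓; start t=245 < t=274? ✓ → yes.
Result: task52, task54, task55.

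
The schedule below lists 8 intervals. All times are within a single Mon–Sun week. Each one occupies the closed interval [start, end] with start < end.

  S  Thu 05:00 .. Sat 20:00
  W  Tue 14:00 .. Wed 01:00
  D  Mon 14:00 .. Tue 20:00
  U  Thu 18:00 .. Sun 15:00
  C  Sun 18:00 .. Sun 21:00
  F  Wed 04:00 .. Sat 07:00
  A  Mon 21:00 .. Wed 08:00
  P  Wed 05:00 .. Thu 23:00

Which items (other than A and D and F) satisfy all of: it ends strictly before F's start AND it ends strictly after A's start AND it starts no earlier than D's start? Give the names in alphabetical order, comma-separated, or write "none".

Conditions: its end is strictly before F's start (X.end < Wed 04:00) AND its end is strictly after A's start (X.end > Mon 21:00) AND its start is no earlier than D's start (X.start >= Mon 14:00).
C: end Sun 21:00 < Wed 04:00? ✗; end Sun 21:00 > Mon 21:00? ✓; start Sun 18:00 >= Mon 14:00? ✓ → no.
P: end Thu 23:00 < Wed 04:00? ✗; end Thu 23:00 > Mon 21:00? ✓; start Wed 05:00 >= Mon 14:00? ✓ → no.
S: end Sat 20:00 < Wed 04:00? ✗; end Sat 20:00 > Mon 21:00? ✓; start Thu 05:00 >= Mon 14:00? ✓ → no.
U: end Sun 15:00 < Wed 04:00? ✗; end Sun 15:00 > Mon 21:00? ✓; start Thu 18:00 >= Mon 14:00? ✓ → no.
W: end Wed 01:00 < Wed 04:00? ✓; end Wed 01:00 > Mon 21:00? ✓; start Tue 14:00 >= Mon 14:00? ✓ → yes.
Result: W.

W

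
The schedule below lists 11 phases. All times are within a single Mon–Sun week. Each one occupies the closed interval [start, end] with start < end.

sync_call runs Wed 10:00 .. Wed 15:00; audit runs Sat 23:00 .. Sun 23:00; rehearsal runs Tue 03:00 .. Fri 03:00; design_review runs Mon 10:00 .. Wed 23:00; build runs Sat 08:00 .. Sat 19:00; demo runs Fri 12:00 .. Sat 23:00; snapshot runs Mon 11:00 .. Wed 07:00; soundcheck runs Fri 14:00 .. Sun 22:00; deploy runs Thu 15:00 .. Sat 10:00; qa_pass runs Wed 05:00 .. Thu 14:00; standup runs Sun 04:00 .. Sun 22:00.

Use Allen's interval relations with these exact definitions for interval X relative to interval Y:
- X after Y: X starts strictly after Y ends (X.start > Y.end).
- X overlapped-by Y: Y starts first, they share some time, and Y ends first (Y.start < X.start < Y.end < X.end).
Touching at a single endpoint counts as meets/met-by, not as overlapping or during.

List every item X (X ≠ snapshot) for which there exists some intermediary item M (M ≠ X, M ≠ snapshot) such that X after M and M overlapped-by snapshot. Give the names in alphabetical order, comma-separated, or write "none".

audit, build, demo, deploy, soundcheck, standup

Target snapshot = [Mon 11:00, Wed 07:00].
Intermediaries M with M overlapped-by snapshot: qa_pass, rehearsal.
Via qa_pass — items with X after qa_pass: audit, build, demo, deploy, soundcheck, standup.
Via rehearsal — items with X after rehearsal: audit, build, demo, soundcheck, standup.
Union: audit, build, demo, deploy, soundcheck, standup.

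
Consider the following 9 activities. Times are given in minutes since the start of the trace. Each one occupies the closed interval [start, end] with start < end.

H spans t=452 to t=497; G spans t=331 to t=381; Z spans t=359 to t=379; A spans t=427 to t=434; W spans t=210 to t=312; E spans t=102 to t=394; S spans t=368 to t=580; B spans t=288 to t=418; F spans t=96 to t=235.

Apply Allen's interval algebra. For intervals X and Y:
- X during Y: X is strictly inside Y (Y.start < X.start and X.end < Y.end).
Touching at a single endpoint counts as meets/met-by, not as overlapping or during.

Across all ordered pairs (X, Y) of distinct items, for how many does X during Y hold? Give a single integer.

Checking all 72 ordered pairs for relation 'during'; matching pairs in alphabetical order:
(A, S): A during S ✓
(G, B): G during B ✓
(G, E): G during E ✓
(H, S): H during S ✓
(W, E): W during E ✓
(Z, B): Z during B ✓
(Z, E): Z during E ✓
(Z, G): Z during G ✓
Count: 8.

8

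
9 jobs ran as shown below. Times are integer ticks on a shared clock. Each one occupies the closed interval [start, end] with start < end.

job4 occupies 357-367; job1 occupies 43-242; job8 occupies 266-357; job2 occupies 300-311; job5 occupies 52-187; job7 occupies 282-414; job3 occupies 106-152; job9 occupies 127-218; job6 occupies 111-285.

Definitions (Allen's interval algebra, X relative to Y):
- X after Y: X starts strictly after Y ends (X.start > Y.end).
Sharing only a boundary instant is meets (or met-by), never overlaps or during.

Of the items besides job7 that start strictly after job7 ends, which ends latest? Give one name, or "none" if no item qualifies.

none

Target job7 = [282, 414].
job1 [43, 242] → before → excluded.
job2 [300, 311] → during → excluded.
job3 [106, 152] → before → excluded.
job4 [357, 367] → during → excluded.
job5 [52, 187] → before → excluded.
job6 [111, 285] → overlaps → excluded.
job8 [266, 357] → overlaps → excluded.
job9 [127, 218] → before → excluded.
No candidates → none.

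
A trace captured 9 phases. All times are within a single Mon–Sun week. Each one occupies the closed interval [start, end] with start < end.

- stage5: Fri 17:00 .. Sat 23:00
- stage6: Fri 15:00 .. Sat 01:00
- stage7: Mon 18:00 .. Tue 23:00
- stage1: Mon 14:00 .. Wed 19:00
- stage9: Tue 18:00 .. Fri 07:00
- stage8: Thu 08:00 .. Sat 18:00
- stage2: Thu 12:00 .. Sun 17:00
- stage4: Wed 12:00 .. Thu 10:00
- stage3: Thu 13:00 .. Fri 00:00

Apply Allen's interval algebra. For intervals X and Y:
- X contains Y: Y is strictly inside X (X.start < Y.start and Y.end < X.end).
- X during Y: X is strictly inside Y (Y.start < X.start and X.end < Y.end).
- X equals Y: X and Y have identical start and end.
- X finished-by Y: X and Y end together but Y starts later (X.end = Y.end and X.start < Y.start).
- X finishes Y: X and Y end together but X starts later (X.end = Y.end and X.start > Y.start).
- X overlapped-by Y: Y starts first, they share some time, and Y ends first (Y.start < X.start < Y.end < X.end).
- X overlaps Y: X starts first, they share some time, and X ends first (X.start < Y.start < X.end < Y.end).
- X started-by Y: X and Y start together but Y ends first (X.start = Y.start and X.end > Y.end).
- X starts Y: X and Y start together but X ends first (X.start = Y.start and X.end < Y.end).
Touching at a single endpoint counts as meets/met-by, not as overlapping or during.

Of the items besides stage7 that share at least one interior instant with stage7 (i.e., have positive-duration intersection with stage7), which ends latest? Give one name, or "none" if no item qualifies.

stage9

Target stage7 = [Mon 18:00, Tue 23:00].
stage1 [Mon 14:00, Wed 19:00] → contains → candidate.
stage2 [Thu 12:00, Sun 17:00] → after → excluded.
stage3 [Thu 13:00, Fri 00:00] → after → excluded.
stage4 [Wed 12:00, Thu 10:00] → after → excluded.
stage5 [Fri 17:00, Sat 23:00] → after → excluded.
stage6 [Fri 15:00, Sat 01:00] → after → excluded.
stage8 [Thu 08:00, Sat 18:00] → after → excluded.
stage9 [Tue 18:00, Fri 07:00] → overlapped-by → candidate.
Among candidates, latest end is Fri 07:00 → stage9.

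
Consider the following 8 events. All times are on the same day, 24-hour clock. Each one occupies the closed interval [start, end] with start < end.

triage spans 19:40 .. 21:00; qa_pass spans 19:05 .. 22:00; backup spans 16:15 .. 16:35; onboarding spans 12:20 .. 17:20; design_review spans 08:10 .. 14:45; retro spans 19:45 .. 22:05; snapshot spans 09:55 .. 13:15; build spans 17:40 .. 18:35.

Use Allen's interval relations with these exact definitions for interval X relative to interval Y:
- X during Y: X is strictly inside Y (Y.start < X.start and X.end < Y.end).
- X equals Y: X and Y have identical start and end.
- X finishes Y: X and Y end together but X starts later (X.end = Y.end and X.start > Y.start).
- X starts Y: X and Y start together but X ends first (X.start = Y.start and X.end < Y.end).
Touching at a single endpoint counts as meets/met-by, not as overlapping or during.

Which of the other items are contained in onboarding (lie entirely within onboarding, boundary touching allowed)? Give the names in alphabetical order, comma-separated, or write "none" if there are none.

backup

Target onboarding = [12:20, 17:20].
backup [16:15, 16:35] → during → yes.
build [17:40, 18:35] → after → no.
design_review [08:10, 14:45] → overlaps → no.
qa_pass [19:05, 22:00] → after → no.
retro [19:45, 22:05] → after → no.
snapshot [09:55, 13:15] → overlaps → no.
triage [19:40, 21:00] → after → no.
Result: backup.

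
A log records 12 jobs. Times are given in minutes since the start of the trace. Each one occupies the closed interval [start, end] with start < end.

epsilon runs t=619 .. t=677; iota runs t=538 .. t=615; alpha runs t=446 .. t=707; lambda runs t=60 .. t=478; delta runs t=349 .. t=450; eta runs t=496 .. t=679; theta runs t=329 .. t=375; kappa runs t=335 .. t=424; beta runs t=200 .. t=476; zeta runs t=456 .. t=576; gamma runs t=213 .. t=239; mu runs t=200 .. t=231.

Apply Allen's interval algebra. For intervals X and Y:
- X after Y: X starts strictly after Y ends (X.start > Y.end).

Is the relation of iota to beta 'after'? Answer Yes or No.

iota = [t=538, t=615], beta = [t=200, t=476].
Actual relation of iota to beta: after.
Asked whether 'after' holds → Yes.

Yes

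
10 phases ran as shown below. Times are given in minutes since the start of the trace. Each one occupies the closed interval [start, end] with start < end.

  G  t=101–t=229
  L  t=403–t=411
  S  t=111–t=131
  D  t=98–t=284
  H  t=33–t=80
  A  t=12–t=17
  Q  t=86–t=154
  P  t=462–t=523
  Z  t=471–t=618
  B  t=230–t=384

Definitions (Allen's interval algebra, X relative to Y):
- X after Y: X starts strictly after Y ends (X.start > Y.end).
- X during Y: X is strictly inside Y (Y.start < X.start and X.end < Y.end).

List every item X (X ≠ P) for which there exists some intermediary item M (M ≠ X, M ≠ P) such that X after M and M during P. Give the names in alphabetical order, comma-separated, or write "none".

none

Target P = [t=462, t=523].
Intermediaries M with M during P: none.
Union: none.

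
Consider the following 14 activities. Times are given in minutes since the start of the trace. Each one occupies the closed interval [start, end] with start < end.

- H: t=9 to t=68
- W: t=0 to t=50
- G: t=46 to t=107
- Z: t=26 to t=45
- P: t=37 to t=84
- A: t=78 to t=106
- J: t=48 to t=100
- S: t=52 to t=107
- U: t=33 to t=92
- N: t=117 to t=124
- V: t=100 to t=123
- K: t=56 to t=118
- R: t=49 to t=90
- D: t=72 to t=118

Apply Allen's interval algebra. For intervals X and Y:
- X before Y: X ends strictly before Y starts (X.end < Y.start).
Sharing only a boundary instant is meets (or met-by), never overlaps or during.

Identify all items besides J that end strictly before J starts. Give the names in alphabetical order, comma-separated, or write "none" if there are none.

Z

Target J = [t=48, t=100].
A [t=78, t=106] → overlapped-by → no.
D [t=72, t=118] → overlapped-by → no.
G [t=46, t=107] → contains → no.
H [t=9, t=68] → overlaps → no.
K [t=56, t=118] → overlapped-by → no.
N [t=117, t=124] → after → no.
P [t=37, t=84] → overlaps → no.
R [t=49, t=90] → during → no.
S [t=52, t=107] → overlapped-by → no.
U [t=33, t=92] → overlaps → no.
V [t=100, t=123] → met-by → no.
W [t=0, t=50] → overlaps → no.
Z [t=26, t=45] → before → yes.
Result: Z.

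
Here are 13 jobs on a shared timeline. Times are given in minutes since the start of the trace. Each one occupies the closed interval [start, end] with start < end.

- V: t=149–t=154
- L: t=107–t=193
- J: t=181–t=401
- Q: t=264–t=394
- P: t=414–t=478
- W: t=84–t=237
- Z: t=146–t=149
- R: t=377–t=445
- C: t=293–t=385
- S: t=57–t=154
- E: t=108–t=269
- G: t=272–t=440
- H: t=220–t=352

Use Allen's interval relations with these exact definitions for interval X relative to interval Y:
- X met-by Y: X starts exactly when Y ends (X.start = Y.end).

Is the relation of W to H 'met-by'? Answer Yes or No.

W = [t=84, t=237], H = [t=220, t=352].
Actual relation of W to H: overlaps.
Asked whether 'met-by' holds → No.

No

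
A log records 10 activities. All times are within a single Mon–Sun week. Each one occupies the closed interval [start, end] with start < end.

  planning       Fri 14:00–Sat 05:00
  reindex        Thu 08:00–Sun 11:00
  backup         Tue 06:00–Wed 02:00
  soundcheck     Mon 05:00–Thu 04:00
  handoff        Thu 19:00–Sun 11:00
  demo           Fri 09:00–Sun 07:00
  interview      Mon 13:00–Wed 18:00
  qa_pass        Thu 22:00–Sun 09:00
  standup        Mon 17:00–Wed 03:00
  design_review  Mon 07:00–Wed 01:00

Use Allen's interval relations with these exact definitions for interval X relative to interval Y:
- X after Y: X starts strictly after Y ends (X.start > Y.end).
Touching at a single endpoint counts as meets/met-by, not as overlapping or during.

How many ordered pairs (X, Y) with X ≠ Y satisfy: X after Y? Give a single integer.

Checking all 90 ordered pairs for relation 'after'; matching pairs in alphabetical order:
(demo, backup): demo after backup ✓
(demo, design_review): demo after design_review ✓
(demo, interview): demo after interview ✓
(demo, soundcheck): demo after soundcheck ✓
(demo, standup): demo after standup ✓
(handoff, backup): handoff after backup ✓
(handoff, design_review): handoff after design_review ✓
(handoff, interview): handoff after interview ✓
(handoff, soundcheck): handoff after soundcheck ✓
(handoff, standup): handoff after standup ✓
(planning, backup): planning after backup ✓
(planning, design_review): planning after design_review ✓
(planning, interview): planning after interview ✓
(planning, soundcheck): planning after soundcheck ✓
(planning, standup): planning after standup ✓
(qa_pass, backup): qa_pass after backup ✓
(qa_pass, design_review): qa_pass after design_review ✓
(qa_pass, interview): qa_pass after interview ✓
(qa_pass, soundcheck): qa_pass after soundcheck ✓
(qa_pass, standup): qa_pass after standup ✓
(reindex, backup): reindex after backup ✓
(reindex, design_review): reindex after design_review ✓
(reindex, interview): reindex after interview ✓
(reindex, soundcheck): reindex after soundcheck ✓
... plus 1 further pairs not listed.
Count: 25.

25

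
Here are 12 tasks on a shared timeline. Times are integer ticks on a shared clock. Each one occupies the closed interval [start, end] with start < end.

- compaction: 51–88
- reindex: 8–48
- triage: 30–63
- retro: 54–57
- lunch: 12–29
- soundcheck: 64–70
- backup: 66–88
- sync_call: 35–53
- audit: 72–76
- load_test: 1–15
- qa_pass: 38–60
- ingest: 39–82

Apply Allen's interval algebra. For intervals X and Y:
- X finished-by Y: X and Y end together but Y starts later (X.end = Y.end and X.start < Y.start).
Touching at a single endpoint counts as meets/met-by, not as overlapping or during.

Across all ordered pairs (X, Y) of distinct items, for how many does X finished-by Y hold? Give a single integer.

Checking all 132 ordered pairs for relation 'finished-by'; matching pairs in alphabetical order:
(compaction, backup): compaction finished-by backup ✓
Count: 1.

1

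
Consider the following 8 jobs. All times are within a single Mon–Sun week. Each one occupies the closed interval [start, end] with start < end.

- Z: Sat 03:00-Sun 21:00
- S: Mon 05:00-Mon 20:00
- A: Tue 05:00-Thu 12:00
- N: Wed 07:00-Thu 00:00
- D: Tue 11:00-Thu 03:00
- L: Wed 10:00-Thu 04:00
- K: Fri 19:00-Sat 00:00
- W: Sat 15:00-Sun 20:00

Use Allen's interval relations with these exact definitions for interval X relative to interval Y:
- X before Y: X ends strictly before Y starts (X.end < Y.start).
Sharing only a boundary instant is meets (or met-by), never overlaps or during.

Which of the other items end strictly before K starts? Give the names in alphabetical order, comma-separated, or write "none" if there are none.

Target K = [Fri 19:00, Sat 00:00].
A [Tue 05:00, Thu 12:00] → before → yes.
D [Tue 11:00, Thu 03:00] → before → yes.
L [Wed 10:00, Thu 04:00] → before → yes.
N [Wed 07:00, Thu 00:00] → before → yes.
S [Mon 05:00, Mon 20:00] → before → yes.
W [Sat 15:00, Sun 20:00] → after → no.
Z [Sat 03:00, Sun 21:00] → after → no.
Result: A, D, L, N, S.

A, D, L, N, S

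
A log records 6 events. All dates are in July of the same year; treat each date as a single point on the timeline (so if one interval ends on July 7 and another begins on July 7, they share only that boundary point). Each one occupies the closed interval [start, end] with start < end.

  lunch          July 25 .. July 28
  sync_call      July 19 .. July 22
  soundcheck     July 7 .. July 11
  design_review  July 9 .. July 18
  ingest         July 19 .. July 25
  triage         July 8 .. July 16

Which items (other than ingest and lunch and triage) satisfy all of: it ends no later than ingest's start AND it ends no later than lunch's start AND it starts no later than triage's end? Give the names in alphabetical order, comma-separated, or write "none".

design_review, soundcheck

Conditions: its end is no later than ingest's start (X.end <= July 19) AND its end is no later than lunch's start (X.end <= July 25) AND its start is no later than triage's end (X.start <= July 16).
design_review: end July 18 <= July 19? ✓; end July 18 <= July 25? ✓; start July 9 <= July 16? ✓ → yes.
soundcheck: end July 11 <= July 19? ✓; end July 11 <= July 25? ✓; start July 7 <= July 16? ✓ → yes.
sync_call: end July 22 <= July 19? ✗; end July 22 <= July 25? ✓; start July 19 <= July 16? ✗ → no.
Result: design_review, soundcheck.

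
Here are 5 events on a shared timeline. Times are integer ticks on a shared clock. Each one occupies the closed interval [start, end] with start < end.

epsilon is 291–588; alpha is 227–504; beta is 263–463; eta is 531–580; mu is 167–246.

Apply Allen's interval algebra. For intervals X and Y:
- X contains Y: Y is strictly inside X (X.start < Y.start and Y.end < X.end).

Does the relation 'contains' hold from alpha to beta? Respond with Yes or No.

Yes

alpha = [227, 504], beta = [263, 463].
Actual relation of alpha to beta: contains.
Asked whether 'contains' holds → Yes.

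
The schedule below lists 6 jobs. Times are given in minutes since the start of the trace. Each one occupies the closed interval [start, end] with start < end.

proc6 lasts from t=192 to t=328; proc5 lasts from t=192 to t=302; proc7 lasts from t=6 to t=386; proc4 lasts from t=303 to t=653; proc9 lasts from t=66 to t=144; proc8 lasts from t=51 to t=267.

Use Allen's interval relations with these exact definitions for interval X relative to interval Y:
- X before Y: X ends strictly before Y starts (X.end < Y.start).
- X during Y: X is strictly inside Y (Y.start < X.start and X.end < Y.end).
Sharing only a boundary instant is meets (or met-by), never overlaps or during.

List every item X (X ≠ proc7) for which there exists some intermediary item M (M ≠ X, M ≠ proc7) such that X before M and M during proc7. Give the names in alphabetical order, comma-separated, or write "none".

Target proc7 = [t=6, t=386].
Intermediaries M with M during proc7: proc5, proc6, proc8, proc9.
Via proc5 — items with X before proc5: proc9.
Via proc6 — items with X before proc6: proc9.
Via proc8 — items with X before proc8: none.
Via proc9 — items with X before proc9: none.
Union: proc9.

proc9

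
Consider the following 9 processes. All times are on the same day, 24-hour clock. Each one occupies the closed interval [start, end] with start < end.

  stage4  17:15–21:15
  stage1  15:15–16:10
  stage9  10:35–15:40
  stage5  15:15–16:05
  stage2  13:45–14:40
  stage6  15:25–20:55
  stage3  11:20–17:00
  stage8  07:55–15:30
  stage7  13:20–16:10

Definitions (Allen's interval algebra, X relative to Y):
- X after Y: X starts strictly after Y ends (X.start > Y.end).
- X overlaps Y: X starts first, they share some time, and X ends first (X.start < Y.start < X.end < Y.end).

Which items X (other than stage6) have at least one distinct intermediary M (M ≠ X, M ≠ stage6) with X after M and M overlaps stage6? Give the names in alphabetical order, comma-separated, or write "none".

Target stage6 = [15:25, 20:55].
Intermediaries M with M overlaps stage6: stage1, stage3, stage5, stage7, stage8, stage9.
Via stage1 — items with X after stage1: stage4.
Via stage3 — items with X after stage3: stage4.
Via stage5 — items with X after stage5: stage4.
Via stage7 — items with X after stage7: stage4.
Via stage8 — items with X after stage8: stage4.
Via stage9 — items with X after stage9: stage4.
Union: stage4.

stage4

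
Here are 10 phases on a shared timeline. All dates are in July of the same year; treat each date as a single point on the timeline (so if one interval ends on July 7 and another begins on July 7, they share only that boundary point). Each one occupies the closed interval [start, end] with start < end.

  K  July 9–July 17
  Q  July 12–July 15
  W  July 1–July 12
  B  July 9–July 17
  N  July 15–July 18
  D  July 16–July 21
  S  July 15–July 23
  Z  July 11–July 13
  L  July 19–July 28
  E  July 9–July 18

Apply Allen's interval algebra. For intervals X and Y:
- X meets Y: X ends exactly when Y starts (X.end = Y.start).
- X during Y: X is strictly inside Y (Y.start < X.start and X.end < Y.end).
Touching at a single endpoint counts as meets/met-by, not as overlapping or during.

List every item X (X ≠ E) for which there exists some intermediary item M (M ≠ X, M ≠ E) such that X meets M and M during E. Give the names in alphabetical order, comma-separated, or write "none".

W

Target E = [July 9, July 18].
Intermediaries M with M during E: Q, Z.
Via Q — items with X meets Q: W.
Via Z — items with X meets Z: none.
Union: W.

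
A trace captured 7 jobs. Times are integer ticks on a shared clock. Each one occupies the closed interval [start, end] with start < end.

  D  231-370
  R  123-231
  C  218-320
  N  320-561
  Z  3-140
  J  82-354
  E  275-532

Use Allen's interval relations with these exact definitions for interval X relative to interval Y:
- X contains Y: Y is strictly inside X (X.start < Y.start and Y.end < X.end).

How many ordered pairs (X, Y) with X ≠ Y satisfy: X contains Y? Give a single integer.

Checking all 42 ordered pairs for relation 'contains'; matching pairs in alphabetical order:
(J, C): J contains C ✓
(J, R): J contains R ✓
Count: 2.

2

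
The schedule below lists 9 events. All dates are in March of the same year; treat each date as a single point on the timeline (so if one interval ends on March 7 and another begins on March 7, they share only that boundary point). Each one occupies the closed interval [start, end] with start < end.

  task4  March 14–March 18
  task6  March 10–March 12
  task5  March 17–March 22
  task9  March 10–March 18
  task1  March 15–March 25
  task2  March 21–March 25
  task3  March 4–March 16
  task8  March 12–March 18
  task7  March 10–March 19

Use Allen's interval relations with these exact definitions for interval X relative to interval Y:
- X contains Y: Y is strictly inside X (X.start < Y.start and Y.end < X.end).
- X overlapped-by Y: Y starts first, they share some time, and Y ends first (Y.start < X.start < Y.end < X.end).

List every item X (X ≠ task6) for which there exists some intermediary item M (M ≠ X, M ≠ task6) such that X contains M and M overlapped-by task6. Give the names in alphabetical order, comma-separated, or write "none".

none

Target task6 = [March 10, March 12].
Intermediaries M with M overlapped-by task6: none.
Union: none.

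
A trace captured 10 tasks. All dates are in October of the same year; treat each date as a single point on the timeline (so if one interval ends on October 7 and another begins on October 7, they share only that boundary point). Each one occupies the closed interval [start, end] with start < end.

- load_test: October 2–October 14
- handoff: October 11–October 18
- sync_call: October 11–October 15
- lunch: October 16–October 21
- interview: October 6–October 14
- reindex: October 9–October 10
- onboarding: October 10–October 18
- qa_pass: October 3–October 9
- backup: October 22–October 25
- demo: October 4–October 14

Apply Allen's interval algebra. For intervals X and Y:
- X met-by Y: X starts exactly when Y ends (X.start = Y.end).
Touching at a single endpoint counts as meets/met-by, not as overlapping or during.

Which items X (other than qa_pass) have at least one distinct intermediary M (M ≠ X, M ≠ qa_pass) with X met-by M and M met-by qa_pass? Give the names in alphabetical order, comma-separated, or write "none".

Target qa_pass = [October 3, October 9].
Intermediaries M with M met-by qa_pass: reindex.
Via reindex — items with X met-by reindex: onboarding.
Union: onboarding.

onboarding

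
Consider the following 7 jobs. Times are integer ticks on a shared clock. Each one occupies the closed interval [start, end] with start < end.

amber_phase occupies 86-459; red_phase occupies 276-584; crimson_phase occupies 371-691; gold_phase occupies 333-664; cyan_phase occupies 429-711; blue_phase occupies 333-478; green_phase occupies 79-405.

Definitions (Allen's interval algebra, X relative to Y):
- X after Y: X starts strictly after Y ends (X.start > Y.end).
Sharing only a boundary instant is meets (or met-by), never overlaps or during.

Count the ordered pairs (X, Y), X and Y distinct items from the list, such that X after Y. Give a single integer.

Checking all 42 ordered pairs for relation 'after'; matching pairs in alphabetical order:
(cyan_phase, green_phase): cyan_phase after green_phase ✓
Count: 1.

1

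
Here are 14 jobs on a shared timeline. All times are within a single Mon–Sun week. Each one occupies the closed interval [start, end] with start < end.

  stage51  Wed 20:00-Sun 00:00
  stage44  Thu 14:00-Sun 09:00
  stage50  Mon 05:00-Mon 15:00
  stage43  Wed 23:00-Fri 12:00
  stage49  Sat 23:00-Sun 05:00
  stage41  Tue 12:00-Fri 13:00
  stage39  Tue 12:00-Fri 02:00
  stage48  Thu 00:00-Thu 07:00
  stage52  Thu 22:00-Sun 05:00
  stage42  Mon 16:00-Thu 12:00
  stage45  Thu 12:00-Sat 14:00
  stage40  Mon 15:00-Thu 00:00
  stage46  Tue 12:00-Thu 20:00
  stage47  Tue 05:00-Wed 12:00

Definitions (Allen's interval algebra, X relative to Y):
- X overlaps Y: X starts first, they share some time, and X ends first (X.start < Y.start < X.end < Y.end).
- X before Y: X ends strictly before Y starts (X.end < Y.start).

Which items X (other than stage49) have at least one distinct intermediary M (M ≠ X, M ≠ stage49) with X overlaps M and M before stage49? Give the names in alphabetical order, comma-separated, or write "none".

Target stage49 = [Sat 23:00, Sun 05:00].
Intermediaries M with M before stage49: stage39, stage40, stage41, stage42, stage43, stage45, stage46, stage47, stage48, stage50.
Via stage39 — items with X overlaps stage39: stage40, stage42, stage47.
Via stage40 — items with X overlaps stage40: none.
Via stage41 — items with X overlaps stage41: stage40, stage42, stage47.
Via stage42 — items with X overlaps stage42: stage40.
Via stage43 — items with X overlaps stage43: stage39, stage40, stage42, stage46.
Via stage45 — items with X overlaps stage45: stage39, stage41, stage43, stage46.
Via stage46 — items with X overlaps stage46: stage40, stage42, stage47.
Via stage47 — items with X overlaps stage47: none.
Via stage48 — items with X overlaps stage48: none.
Via stage50 — items with X overlaps stage50: none.
Union: stage39, stage40, stage41, stage42, stage43, stage46, stage47.

stage39, stage40, stage41, stage42, stage43, stage46, stage47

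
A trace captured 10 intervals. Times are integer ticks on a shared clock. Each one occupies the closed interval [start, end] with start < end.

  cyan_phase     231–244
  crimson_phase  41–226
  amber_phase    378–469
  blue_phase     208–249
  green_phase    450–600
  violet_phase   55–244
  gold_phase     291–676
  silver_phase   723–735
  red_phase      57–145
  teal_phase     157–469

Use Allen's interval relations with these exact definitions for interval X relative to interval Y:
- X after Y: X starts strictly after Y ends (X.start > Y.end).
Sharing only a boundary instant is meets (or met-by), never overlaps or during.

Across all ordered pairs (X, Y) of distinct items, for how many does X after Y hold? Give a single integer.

28

Checking all 90 ordered pairs for relation 'after'; matching pairs in alphabetical order:
(amber_phase, blue_phase): amber_phase after blue_phase ✓
(amber_phase, crimson_phase): amber_phase after crimson_phase ✓
(amber_phase, cyan_phase): amber_phase after cyan_phase ✓
(amber_phase, red_phase): amber_phase after red_phase ✓
(amber_phase, violet_phase): amber_phase after violet_phase ✓
(blue_phase, red_phase): blue_phase after red_phase ✓
(cyan_phase, crimson_phase): cyan_phase after crimson_phase ✓
(cyan_phase, red_phase): cyan_phase after red_phase ✓
(gold_phase, blue_phase): gold_phase after blue_phase ✓
(gold_phase, crimson_phase): gold_phase after crimson_phase ✓
(gold_phase, cyan_phase): gold_phase after cyan_phase ✓
(gold_phase, red_phase): gold_phase after red_phase ✓
(gold_phase, violet_phase): gold_phase after violet_phase ✓
(green_phase, blue_phase): green_phase after blue_phase ✓
(green_phase, crimson_phase): green_phase after crimson_phase ✓
(green_phase, cyan_phase): green_phase after cyan_phase ✓
(green_phase, red_phase): green_phase after red_phase ✓
(green_phase, violet_phase): green_phase after violet_phase ✓
(silver_phase, amber_phase): silver_phase after amber_phase ✓
(silver_phase, blue_phase): silver_phase after blue_phase ✓
(silver_phase, crimson_phase): silver_phase after crimson_phase ✓
(silver_phase, cyan_phase): silver_phase after cyan_phase ✓
(silver_phase, gold_phase): silver_phase after gold_phase ✓
(silver_phase, green_phase): silver_phase after green_phase ✓
... plus 4 further pairs not listed.
Count: 28.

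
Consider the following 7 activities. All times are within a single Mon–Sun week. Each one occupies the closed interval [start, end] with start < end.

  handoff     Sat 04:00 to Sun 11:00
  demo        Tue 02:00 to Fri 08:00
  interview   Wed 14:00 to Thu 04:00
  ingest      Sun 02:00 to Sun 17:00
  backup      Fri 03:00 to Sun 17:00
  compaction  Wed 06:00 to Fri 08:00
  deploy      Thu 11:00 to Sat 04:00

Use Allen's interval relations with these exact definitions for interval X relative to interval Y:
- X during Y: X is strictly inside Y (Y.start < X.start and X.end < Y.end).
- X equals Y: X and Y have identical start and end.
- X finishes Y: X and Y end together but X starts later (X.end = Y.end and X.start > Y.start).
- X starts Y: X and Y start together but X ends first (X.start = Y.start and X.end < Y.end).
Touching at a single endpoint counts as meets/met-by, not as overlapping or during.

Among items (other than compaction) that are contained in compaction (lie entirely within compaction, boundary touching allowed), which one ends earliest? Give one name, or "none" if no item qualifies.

Target compaction = [Wed 06:00, Fri 08:00].
backup [Fri 03:00, Sun 17:00] → overlapped-by → excluded.
demo [Tue 02:00, Fri 08:00] → finished-by → excluded.
deploy [Thu 11:00, Sat 04:00] → overlapped-by → excluded.
handoff [Sat 04:00, Sun 11:00] → after → excluded.
ingest [Sun 02:00, Sun 17:00] → after → excluded.
interview [Wed 14:00, Thu 04:00] → during → candidate.
Among candidates, earliest end is Thu 04:00 → interview.

interview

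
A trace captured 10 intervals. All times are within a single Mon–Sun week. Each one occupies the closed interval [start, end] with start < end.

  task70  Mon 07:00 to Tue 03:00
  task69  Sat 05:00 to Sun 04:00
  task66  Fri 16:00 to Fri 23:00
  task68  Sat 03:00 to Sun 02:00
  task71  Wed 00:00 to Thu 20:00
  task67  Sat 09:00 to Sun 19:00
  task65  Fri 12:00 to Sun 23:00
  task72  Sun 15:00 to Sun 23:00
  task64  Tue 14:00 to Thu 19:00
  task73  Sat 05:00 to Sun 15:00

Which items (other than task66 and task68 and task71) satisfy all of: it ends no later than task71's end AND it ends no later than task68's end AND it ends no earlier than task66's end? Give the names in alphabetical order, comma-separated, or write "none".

none

Conditions: its end is no later than task71's end (X.end <= Thu 20:00) AND its end is no later than task68's end (X.end <= Sun 02:00) AND its end is no earlier than task66's end (X.end >= Fri 23:00).
task64: end Thu 19:00 <= Thu 20:00? ✓; end Thu 19:00 <= Sun 02:00? ✓; end Thu 19:00 >= Fri 23:00? ✗ → no.
task65: end Sun 23:00 <= Thu 20:00? ✗; end Sun 23:00 <= Sun 02:00? ✗; end Sun 23:00 >= Fri 23:00? ✓ → no.
task67: end Sun 19:00 <= Thu 20:00? ✗; end Sun 19:00 <= Sun 02:00? ✗; end Sun 19:00 >= Fri 23:00? ✓ → no.
task69: end Sun 04:00 <= Thu 20:00? ✗; end Sun 04:00 <= Sun 02:00? ✗; end Sun 04:00 >= Fri 23:00? ✓ → no.
task70: end Tue 03:00 <= Thu 20:00? ✓; end Tue 03:00 <= Sun 02:00? ✓; end Tue 03:00 >= Fri 23:00? ✗ → no.
task72: end Sun 23:00 <= Thu 20:00? ✗; end Sun 23:00 <= Sun 02:00? ✗; end Sun 23:00 >= Fri 23:00? ✓ → no.
task73: end Sun 15:00 <= Thu 20:00? ✗; end Sun 15:00 <= Sun 02:00? ✗; end Sun 15:00 >= Fri 23:00? ✓ → no.
Result: none.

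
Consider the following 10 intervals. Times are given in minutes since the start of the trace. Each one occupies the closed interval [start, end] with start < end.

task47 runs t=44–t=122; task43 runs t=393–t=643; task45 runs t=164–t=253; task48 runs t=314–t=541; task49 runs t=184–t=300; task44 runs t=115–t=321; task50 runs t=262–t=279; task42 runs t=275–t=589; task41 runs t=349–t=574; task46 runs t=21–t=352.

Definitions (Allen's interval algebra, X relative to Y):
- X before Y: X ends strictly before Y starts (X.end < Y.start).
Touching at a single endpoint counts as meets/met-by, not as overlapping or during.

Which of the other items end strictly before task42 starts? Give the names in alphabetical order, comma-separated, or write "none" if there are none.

task45, task47

Target task42 = [t=275, t=589].
task41 [t=349, t=574] → during → no.
task43 [t=393, t=643] → overlapped-by → no.
task44 [t=115, t=321] → overlaps → no.
task45 [t=164, t=253] → before → yes.
task46 [t=21, t=352] → overlaps → no.
task47 [t=44, t=122] → before → yes.
task48 [t=314, t=541] → during → no.
task49 [t=184, t=300] → overlaps → no.
task50 [t=262, t=279] → overlaps → no.
Result: task45, task47.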